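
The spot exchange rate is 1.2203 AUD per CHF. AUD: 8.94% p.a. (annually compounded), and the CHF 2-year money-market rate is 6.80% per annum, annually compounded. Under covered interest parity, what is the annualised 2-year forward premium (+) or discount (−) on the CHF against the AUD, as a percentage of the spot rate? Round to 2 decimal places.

+2.02%

T = 2 years.
No-arbitrage forward: 1.2203 × 1.1867924 / 1.140624 = 1.2696934 AUD/CHF.
(F − S)/S ÷ T = (1.2696934 − 1.2203)/1.2203/2 = 0.020238 → 2.02%.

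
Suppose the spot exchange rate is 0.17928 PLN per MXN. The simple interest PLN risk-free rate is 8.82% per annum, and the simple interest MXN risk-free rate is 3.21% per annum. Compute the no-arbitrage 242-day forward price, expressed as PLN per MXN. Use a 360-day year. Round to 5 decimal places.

0.18590

T = 242/360 years.
PLN accumulates by 1 + 0.0882×242/360 = 1.059290.
MXN accumulates by 1 + 0.0321×242/360 = 1.0215783.
So F = 0.17928 × 1.059290 / 1.0215783 = 0.1858981 (PLN/MXN).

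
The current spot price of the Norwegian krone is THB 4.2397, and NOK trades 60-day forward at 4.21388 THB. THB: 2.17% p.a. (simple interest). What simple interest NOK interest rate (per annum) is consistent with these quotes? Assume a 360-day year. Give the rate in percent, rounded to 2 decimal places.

T = 60/360 years.
CIP gives F = S · g_THB/g_NOK, so g_THB/g_NOK = 4.21388/4.2397 = 0.9939099.
The THB side grows by 1 + 0.0217×60/360 = 1.0036167.
That pins the NOK growth at 1.0097663.
r = (1.0097663 − 1)/(60/360) = 0.058598 → 5.86%.

5.86%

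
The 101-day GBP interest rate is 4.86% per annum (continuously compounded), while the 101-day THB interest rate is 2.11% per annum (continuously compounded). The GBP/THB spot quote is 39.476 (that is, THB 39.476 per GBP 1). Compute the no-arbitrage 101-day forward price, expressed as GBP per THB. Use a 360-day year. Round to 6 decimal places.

T = 101/360 years.
THB growth factor: e^(0.0211×101/360) = 1.0059373.
Growth of 1 GBP over T: e^(0.0486×101/360) = 1.0137284.
Forward (THB per GBP) = 39.476 × 1.0059373 / 1.0137284 = 39.17260.
Quoted the other way: 1/39.17260 = 0.025528 GBP per THB.

0.025528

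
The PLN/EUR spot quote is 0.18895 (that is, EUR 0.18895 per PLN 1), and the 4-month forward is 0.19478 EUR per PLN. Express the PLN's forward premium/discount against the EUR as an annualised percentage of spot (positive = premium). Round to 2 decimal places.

+9.26%

T = 4/12 years.
(F − S)/S = (0.19478 − 0.18895)/0.18895 = 0.0308547.
×(1/T) gives 9.26% p.a.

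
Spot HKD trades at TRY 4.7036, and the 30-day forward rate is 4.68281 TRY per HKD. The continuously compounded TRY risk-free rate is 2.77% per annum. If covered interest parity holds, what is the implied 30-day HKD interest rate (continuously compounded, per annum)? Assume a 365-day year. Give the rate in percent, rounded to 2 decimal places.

T = 30/365 years.
CIP gives F = S · g_TRY/g_HKD, so g_TRY/g_HKD = 4.68281/4.7036 = 0.9955800.
The TRY side grows by e^(0.0277×30/365) = 1.0022793.
So the HKD growth factor = 1.006729.
r = ln(1.006729)/(30/365) = 0.081595 → 8.16%.

8.16%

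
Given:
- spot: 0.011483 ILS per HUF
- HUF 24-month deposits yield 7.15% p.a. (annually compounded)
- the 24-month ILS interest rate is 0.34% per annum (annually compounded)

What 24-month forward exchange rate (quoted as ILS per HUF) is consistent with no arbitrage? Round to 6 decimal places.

T = 2 years.
ILS growth factor: (1 + 0.0034)^2 = 1.0068116.
HUF growth factor: (1 + 0.0715)^2 = 1.1481122.
Forward (ILS per HUF) = 0.011483 × 1.0068116 / 1.1481122 = 0.01006976.

0.010070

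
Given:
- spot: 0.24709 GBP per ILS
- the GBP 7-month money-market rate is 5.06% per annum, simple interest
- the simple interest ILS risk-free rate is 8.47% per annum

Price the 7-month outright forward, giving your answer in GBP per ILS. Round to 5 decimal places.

0.24241

T = 7/12 years.
GBP accumulates by 1 + 0.0506×7/12 = 1.0295167.
ILS growth factor: 1 + 0.0847×7/12 = 1.0494083.
Forward (GBP per ILS) = 0.24709 × 1.0295167 / 1.0494083 = 0.2424064.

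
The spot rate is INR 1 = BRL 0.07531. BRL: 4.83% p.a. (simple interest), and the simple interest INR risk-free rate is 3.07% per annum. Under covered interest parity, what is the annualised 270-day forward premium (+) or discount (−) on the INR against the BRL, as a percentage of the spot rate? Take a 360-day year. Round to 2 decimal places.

T = 270/360 years.
F = S · g_BRL/g_INR = 0.07531 × 1.036225/1.023025 = 0.07628172.
Annualised premium = (F − S)/S × (1/T) = (0.07628172 − 0.07531)/0.07531 ÷ (270/360) = 1.72%.

+1.72%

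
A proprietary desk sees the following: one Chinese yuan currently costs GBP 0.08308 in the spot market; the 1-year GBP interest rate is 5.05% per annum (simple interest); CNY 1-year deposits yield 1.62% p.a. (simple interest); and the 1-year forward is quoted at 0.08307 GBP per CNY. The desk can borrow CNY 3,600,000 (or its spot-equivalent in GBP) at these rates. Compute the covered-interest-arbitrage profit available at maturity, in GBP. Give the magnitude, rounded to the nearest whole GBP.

GBP 10,295

T = 1 year.
Invest the CNY and cover forward: 3,600,000 × 1.016200 × 0.08307 = GBP 303,896.64.
Convert at spot and invest in GBP: 3,600,000 × 0.08308 × 1.050500 = GBP 314,191.94.
The quoted forward undervalues CNY, so borrow CNY, convert to GBP at spot, deposit the GBP at 5.05%, and buy CNY forward at 0.08307 to cover the loan.
Arbitrage profit = |303,896.64 − 314,191.94| = GBP 10,295.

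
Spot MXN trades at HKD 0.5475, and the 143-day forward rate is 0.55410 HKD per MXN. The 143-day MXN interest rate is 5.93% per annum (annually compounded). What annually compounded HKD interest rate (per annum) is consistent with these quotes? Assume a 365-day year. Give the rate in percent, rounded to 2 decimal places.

T = 143/365 years.
By CIP, F/S equals the HKD-to-MXN growth ratio: 0.5541/0.5475 = 1.0120548.
MXN growth factor: (1 + 0.0593)^(143/365) = 1.0228265.
Hence g_HKD = 1.0351565.
Annualise: 1.0351565^(365/143) − 1 = 0.092200 = 9.22%.

9.22%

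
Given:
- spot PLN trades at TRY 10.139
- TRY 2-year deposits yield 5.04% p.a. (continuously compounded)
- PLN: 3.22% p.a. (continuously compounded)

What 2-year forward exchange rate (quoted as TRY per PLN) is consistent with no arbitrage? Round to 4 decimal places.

10.5149

T = 2 years.
TRY accumulates by e^(0.0504×2) = 1.10605541.
Growth of 1 PLN over T: e^(0.0322×2) = 1.06651892.
So F = 10.139 × 1.10605541 / 1.06651892 = 10.514859 (TRY/PLN).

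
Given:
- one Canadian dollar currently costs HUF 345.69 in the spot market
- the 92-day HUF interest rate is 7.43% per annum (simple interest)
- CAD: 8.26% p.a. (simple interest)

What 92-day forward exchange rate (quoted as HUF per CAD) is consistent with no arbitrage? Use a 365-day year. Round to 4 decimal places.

344.9815

T = 92/365 years.
Growth of 1 HUF over T: 1 + 0.0743×92/365 = 1.018727671.
CAD accumulates by 1 + 0.0826×92/365 = 1.020819726.
CIP: F = S · (grow HUF)/(grow CAD) = 345.69 × 1.018727671/1.020819726 = 344.981547 HUF per CAD.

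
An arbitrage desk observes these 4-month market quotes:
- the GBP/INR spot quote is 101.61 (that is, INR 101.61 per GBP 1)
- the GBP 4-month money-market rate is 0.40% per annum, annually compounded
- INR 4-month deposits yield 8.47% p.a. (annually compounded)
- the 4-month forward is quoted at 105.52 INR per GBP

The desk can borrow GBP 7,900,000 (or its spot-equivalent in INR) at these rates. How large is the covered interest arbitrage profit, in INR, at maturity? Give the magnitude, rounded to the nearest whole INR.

T = 4/12 years.
Keep in GBP, deliver into the forward: 7,900,000·1.0013315595·105.52 = INR 834,717,998.65.
Swap to INR now, deposit: 7,900,000·101.61·1.02747172664 = INR 824,771,076.94.
The quoted forward overvalues GBP, so borrow INR, buy GBP at spot, deposit the GBP at 0.40%, and sell the proceeds forward at 105.52.
Arbitrage profit = |834,717,998.65 − 824,771,076.94| = INR 9,946,922.

INR 9,946,922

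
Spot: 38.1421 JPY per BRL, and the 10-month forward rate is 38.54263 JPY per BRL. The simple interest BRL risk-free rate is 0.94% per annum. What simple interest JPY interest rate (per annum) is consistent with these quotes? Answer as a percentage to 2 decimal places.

T = 10/12 years.
CIP gives F = S · g_JPY/g_BRL, so g_JPY/g_BRL = 38.54263/38.1421 = 1.0105010.
BRL growth factor: 1 + 0.0094×10/12 = 1.0078333.
Hence g_JPY = 1.0184166.
(1.0184166 − 1)/T = 0.022100, i.e. 2.21%.

2.21%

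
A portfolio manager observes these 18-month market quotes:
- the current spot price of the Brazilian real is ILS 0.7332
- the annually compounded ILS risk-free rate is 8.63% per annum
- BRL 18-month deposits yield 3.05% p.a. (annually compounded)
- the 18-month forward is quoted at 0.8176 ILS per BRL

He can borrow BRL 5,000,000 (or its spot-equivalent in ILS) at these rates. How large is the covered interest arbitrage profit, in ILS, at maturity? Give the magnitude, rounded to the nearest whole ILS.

ILS 125,785

T = 18/12 years.
Keep in BRL, deliver into the forward: 5,000,000·1.04609709·0.8176 = ILS 4,276,444.90.
Swap to ILS now, deposit: 5,000,000·0.7332·1.132203959 = ILS 4,150,659.71.
The quoted forward overvalues BRL, so borrow ILS, buy BRL at spot, deposit the BRL at 3.05%, and sell the proceeds forward at 0.8176.
Profit = 4,276,444.90 − 4,150,659.71 = ILS 125,785.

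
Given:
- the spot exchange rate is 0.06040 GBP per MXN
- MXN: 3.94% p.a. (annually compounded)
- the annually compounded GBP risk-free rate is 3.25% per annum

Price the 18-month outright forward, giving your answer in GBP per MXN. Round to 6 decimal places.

T = 18/12 years.
Growth of 1 GBP over T: (1 + 0.0325)^(18/12) = 1.049144.
MXN accumulates by (1 + 0.0394)^(18/12) = 1.0596784.
CIP: F = S · (grow GBP)/(grow MXN) = 0.0604 × 1.049144/1.0596784 = 0.05979956 GBP per MXN.

0.059800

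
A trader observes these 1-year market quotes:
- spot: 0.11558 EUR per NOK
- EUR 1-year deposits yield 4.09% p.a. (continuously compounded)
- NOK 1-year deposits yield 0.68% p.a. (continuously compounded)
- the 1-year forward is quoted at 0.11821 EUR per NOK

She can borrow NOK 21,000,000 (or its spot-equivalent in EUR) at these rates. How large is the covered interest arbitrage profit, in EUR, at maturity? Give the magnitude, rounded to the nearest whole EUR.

EUR 29,162

T = 1 year.
Route A — deposit NOK, sell forward: 21,000,000 × 1.006823172 × 0.11821 = EUR 2,499,347.91.
Route B — convert at spot, deposit EUR: 21,000,000 × 0.11558 × 1.041747926 = EUR 2,528,509.73.
The quoted forward undervalues NOK, so borrow NOK, convert to EUR at spot, deposit the EUR at 4.09%, and buy NOK forward at 0.11821 to cover the loan.
Profit = 2,528,509.73 − 2,499,347.91 = EUR 29,162.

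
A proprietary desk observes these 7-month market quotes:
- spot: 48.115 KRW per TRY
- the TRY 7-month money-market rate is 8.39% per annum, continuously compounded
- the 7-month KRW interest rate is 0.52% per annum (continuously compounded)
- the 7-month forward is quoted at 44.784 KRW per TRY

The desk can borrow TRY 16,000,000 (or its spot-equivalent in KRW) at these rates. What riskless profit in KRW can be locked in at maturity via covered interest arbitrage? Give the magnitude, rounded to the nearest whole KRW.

T = 7/12 years.
Route A — deposit TRY, sell forward: 16,000,000 × 1.05015908967 × 44.784 = KRW 752,485,194.75.
Route B — convert at spot, deposit KRW: 16,000,000 × 48.115 × 1.00303793854 = KRW 772,178,726.61.
The quoted forward undervalues TRY, so borrow TRY, convert to KRW at spot, deposit the KRW at 0.52%, and buy TRY forward at 44.784 to cover the loan.
Arbitrage profit = |752,485,194.75 − 772,178,726.61| = KRW 19,693,532.

KRW 19,693,532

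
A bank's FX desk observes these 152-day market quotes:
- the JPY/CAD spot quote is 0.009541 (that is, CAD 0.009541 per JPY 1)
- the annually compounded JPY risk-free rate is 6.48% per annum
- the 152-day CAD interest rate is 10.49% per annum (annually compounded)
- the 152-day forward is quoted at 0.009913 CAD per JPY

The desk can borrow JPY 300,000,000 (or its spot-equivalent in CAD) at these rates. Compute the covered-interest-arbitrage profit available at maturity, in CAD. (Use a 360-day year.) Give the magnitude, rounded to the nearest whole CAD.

CAD 68,361

T = 152/360 years.
Invest the JPY and cover forward: 300,000,000 × 1.026864579 × 0.009913 = CAD 3,053,792.57.
Convert at spot and invest in CAD: 300,000,000 × 0.009541 × 1.043018285 = CAD 2,985,431.24.
The quoted forward overvalues JPY, so borrow CAD, buy JPY at spot, deposit the JPY at 6.48%, and sell the proceeds forward at 0.009913.
Profit = 3,053,792.57 − 2,985,431.24 = CAD 68,361.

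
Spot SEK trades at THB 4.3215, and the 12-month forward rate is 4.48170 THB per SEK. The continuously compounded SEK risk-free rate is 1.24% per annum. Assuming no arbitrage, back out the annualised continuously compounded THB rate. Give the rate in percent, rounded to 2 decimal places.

T = 1 year.
F/S = 4.4817/4.3215 = 1.0370705 = (growth of THB) / (growth of SEK).
SEK growth factor: e^(0.0124×1) = 1.0124772.
Hence g_THB = 1.0500102.
Take logs: ln 1.0500102 / 1 = 0.048800, so 4.88%.

4.88%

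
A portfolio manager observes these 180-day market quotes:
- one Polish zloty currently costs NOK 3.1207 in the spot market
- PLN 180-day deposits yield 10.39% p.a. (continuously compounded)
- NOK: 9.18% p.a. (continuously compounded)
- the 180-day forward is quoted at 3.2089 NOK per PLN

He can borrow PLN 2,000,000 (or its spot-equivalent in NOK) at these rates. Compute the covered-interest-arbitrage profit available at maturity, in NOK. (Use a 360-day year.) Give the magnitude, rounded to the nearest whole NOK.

NOK 225,460

T = 180/360 years.
Route A — deposit PLN, sell forward: 2,000,000 × 1.053323075 × 3.2089 = NOK 6,760,016.83.
Route B — convert at spot, deposit NOK: 2,000,000 × 3.1207 × 1.046969709 = NOK 6,534,556.74.
The quoted forward overvalues PLN, so borrow NOK, buy PLN at spot, deposit the PLN at 10.39%, and sell the proceeds forward at 3.2089.
Profit = 6,760,016.83 − 6,534,556.74 = NOK 225,460.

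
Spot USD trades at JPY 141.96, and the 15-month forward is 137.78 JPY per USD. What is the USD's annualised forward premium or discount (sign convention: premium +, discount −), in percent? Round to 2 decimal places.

-2.36%

T = 15/12 years.
(F − S)/S = (137.78 − 141.96)/141.96 = -0.0294449.
Per annum: -0.0294449 / (15/12) = -0.023556 = -2.36%.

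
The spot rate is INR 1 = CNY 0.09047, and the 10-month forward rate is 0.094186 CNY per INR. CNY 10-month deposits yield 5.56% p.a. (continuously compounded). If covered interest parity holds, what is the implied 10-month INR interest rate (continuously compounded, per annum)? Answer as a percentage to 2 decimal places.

T = 10/12 years.
CIP gives F = S · g_CNY/g_INR, so g_CNY/g_INR = 0.094186/0.09047 = 1.0410744.
CNY growth factor: e^(0.0556×10/12) = 1.0474235.
Hence g_INR = 1.0060986.
Take logs: ln 1.0060986 / (10/12) = 0.007296, so 0.73%.

0.73%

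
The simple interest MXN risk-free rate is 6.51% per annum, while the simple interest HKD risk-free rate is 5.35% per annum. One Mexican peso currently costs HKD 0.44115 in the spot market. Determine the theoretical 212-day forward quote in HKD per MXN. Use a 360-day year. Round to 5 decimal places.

T = 212/360 years.
HKD growth factor: 1 + 0.0535×212/360 = 1.0315056.
MXN growth factor: 1 + 0.0651×212/360 = 1.0383367.
CIP: F = S · (grow HKD)/(grow MXN) = 0.44115 × 1.0315056/1.0383367 = 0.4382477 HKD per MXN.

0.43825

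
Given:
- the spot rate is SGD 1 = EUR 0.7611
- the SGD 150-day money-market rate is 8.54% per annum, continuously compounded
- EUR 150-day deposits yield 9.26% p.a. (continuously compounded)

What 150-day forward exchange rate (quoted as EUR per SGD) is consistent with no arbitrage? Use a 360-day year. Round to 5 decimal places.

T = 150/360 years.
EUR growth factor: e^(0.0926×150/360) = 1.0393373.
Growth of 1 SGD over T: e^(0.0854×150/360) = 1.036224.
CIP: F = S · (grow EUR)/(grow SGD) = 0.7611 × 1.0393373/1.036224 = 0.7633867 EUR per SGD.

0.76339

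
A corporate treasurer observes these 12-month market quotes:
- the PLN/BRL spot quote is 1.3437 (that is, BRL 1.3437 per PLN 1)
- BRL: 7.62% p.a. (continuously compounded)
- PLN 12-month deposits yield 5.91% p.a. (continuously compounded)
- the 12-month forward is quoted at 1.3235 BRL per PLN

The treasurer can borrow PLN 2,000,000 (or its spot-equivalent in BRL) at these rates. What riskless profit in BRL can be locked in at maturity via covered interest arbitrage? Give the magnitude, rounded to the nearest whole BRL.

BRL 92,031

T = 1 year.
Keep in PLN, deliver into the forward: 2,000,000·1.060881324·1.3235 = BRL 2,808,152.86.
Swap to BRL now, deposit: 2,000,000·1.3437·1.079178388 = BRL 2,900,184.00.
The quoted forward undervalues PLN, so borrow PLN, convert to BRL at spot, deposit the BRL at 7.62%, and buy PLN forward at 1.3235 to cover the loan.
Arbitrage profit = |2,808,152.86 − 2,900,184.00| = BRL 92,031.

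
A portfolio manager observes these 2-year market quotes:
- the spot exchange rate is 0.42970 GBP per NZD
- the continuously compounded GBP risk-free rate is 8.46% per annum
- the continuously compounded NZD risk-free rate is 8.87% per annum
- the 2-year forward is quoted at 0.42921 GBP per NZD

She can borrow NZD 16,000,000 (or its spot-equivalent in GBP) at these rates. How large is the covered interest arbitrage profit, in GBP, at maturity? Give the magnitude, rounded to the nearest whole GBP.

T = 2 years.
Invest the NZD and cover forward: 16,000,000 × 1.194108641 × 0.42921 = GBP 8,200,373.92.
Convert at spot and invest in GBP: 16,000,000 × 0.42970 × 1.184356987 = GBP 8,142,691.16.
The quoted forward overvalues NZD, so borrow GBP, buy NZD at spot, deposit the NZD at 8.87%, and sell the proceeds forward at 0.42921.
The gap between the two covered legs is GBP 57,683.

GBP 57,683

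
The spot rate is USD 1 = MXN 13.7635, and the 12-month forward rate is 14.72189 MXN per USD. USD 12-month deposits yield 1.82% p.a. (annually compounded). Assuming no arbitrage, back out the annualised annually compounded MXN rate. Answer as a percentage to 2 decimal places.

T = 1 year.
F/S = 14.72189/13.7635 = 1.0696327 = (growth of MXN) / (growth of USD).
USD growth factor: (1 + 0.0182)^1 = 1.018200.
Hence g_MXN = 1.089100.
Annualise: 1.089100^(1/1) − 1 = 0.089100 = 8.91%.

8.91%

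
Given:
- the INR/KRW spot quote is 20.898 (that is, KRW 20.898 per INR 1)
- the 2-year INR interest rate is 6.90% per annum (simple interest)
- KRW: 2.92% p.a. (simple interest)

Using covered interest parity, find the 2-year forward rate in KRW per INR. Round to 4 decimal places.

T = 2 years.
KRW growth factor: 1 + 0.0292×2 = 1.058400.
INR accumulates by 1 + 0.0690×2 = 1.138000.
So F = 20.898 × 1.058400 / 1.138000 = 19.436242 (KRW/INR).

19.4362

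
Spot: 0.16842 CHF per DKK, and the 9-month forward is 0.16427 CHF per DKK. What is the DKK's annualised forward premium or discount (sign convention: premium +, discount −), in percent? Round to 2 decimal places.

-3.29%

T = 9/12 years.
Period premium: (0.16427 − 0.16842)/0.16842 = -0.0246408.
×(1/T) gives -3.29% p.a.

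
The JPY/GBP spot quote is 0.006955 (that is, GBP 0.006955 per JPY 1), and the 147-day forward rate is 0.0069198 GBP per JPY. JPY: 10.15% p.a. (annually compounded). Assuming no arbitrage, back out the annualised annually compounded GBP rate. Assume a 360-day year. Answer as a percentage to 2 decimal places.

8.79%

T = 147/360 years.
F/S = 0.0069198/0.006955 = 0.9949389 = (growth of GBP) / (growth of JPY).
The JPY side grows by (1 + 0.1015)^(147/360) = 1.0402642.
So the GBP growth factor = 1.0349993.
r = 1.0349993^(360/147) − 1 = 0.087897 → 8.79%.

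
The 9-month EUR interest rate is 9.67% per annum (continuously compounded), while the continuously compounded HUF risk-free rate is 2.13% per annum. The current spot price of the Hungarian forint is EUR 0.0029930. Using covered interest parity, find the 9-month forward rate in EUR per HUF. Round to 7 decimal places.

T = 9/12 years.
EUR accumulates by e^(0.0967×9/12) = 1.0752197.
HUF accumulates by e^(0.0213×9/12) = 1.0161033.
Forward (EUR per HUF) = 0.002993 × 1.0752197 / 1.0161033 = 0.003167131.

0.0031671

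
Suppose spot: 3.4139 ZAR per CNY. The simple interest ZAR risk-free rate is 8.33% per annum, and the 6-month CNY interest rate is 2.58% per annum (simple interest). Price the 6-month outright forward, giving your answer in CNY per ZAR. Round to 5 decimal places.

0.28484

T = 6/12 years.
ZAR accumulates by 1 + 0.0833×6/12 = 1.041650.
Growth of 1 CNY over T: 1 + 0.0258×6/12 = 1.012900.
CIP: F = S · (grow ZAR)/(grow CNY) = 3.4139 × 1.041650/1.012900 = 3.510800 ZAR per CNY.
Invert for CNY per ZAR: 1 / 3.510800 = 0.28484.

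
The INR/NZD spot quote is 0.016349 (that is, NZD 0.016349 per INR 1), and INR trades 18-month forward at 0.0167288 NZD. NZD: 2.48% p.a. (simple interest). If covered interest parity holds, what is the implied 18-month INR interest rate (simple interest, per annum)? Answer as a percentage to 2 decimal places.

0.91%

T = 18/12 years.
F/S = 0.0167288/0.016349 = 1.0232308 = (growth of NZD) / (growth of INR).
NZD growth factor: 1 + 0.0248×18/12 = 1.037200.
So the INR growth factor = 1.0136521.
(1.0136521 − 1)/T = 0.009101, i.e. 0.91%.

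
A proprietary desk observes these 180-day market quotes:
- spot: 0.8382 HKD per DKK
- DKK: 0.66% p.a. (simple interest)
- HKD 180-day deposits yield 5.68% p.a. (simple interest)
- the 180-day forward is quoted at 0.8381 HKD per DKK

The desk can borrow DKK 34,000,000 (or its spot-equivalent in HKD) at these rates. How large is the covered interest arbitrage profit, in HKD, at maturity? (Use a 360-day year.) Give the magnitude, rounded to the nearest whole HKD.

HKD 718,731

T = 180/360 years.
Invest the DKK and cover forward: 34,000,000 × 1.003300 × 0.8381 = HKD 28,589,434.82.
Convert at spot and invest in HKD: 34,000,000 × 0.8382 × 1.028400 = HKD 29,308,165.92.
The quoted forward undervalues DKK, so borrow DKK, convert to HKD at spot, deposit the HKD at 5.68%, and buy DKK forward at 0.8381 to cover the loan.
Arbitrage profit = |28,589,434.82 − 29,308,165.92| = HKD 718,731.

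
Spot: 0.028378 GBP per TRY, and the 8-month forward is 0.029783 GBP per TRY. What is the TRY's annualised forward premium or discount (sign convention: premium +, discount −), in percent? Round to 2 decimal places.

T = 8/12 years.
TRY trades forward at +4.95102% vs spot over the period.
Annualise by dividing by T: 0.0495102 / (8/12) = 0.074265 → 7.43%.

+7.43%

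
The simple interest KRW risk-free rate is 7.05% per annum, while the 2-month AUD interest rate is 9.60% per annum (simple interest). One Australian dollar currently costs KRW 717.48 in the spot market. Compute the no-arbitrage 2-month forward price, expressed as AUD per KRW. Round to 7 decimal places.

0.0013996

T = 2/12 years.
KRW growth factor: 1 + 0.0705×2/12 = 1.011750.
AUD accumulates by 1 + 0.0960×2/12 = 1.016000.
CIP: F = S · (grow KRW)/(grow AUD) = 717.48 × 1.011750/1.016000 = 714.4787 KRW per AUD.
Quoted the other way: 1/714.4787 = 0.0013996 AUD per KRW.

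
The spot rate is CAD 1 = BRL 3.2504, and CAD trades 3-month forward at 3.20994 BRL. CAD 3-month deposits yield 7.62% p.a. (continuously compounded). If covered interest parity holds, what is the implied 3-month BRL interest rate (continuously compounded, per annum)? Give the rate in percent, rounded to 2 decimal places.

T = 3/12 years.
CIP gives F = S · g_BRL/g_CAD, so g_BRL/g_CAD = 3.20994/3.2504 = 0.9875523.
CAD growth factor: e^(0.0762×3/12) = 1.0192326.
So the BRL growth factor = 1.0065455.
r = ln(1.0065455)/(3/12) = 0.026097 → 2.61%.

2.61%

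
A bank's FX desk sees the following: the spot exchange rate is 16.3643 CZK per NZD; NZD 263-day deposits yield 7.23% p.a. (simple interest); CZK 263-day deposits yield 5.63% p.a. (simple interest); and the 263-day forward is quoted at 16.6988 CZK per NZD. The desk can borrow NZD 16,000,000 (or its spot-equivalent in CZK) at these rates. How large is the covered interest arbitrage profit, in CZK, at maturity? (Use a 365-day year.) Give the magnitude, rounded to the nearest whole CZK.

T = 263/365 years.
Keep in NZD, deliver into the forward: 16,000,000·1.05209561644·16.6988 = CZK 281,099,748.48.
Swap to CZK now, deposit: 16,000,000·16.3643·1.04056684932 = CZK 272,450,369.48.
The quoted forward overvalues NZD, so borrow CZK, buy NZD at spot, deposit the NZD at 7.23%, and sell the proceeds forward at 16.6988.
Arbitrage profit = |281,099,748.48 − 272,450,369.48| = CZK 8,649,379.

CZK 8,649,379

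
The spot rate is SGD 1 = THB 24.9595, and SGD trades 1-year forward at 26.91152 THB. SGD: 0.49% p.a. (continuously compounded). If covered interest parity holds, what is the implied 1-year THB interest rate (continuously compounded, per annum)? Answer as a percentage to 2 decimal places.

8.02%

T = 1 year.
By CIP, F/S equals the THB-to-SGD growth ratio: 26.91152/24.9595 = 1.0782075.
The SGD side grows by e^(0.0049×1) = 1.004912.
That pins the THB growth at 1.0835037.
r = ln(1.0835037)/1 = 0.080200 → 8.02%.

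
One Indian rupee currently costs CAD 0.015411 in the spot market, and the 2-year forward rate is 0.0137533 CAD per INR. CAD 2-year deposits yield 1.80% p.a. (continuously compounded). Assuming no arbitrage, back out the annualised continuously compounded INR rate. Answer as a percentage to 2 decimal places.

T = 2 years.
F/S = 0.0137533/0.015411 = 0.8924340 = (growth of CAD) / (growth of INR).
CAD growth factor: e^(0.0180×2) = 1.0366558.
Hence g_INR = 1.161605.
r = ln(1.161605)/2 = 0.074901 → 7.49%.

7.49%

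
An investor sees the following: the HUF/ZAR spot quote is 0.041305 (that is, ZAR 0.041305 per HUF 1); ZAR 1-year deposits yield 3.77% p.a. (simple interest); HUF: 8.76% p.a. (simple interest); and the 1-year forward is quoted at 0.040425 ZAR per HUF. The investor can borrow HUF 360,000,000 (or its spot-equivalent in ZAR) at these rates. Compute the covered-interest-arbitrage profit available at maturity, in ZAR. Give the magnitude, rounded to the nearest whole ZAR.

ZAR 397,451

T = 1 year.
Route A — deposit HUF, sell forward: 360,000,000 × 1.087600 × 0.040425 = ZAR 15,827,842.80.
Route B — convert at spot, deposit ZAR: 360,000,000 × 0.041305 × 1.037700 = ZAR 15,430,391.46.
The quoted forward overvalues HUF, so borrow ZAR, buy HUF at spot, deposit the HUF at 8.76%, and sell the proceeds forward at 0.040425.
The gap between the two covered legs is ZAR 397,451.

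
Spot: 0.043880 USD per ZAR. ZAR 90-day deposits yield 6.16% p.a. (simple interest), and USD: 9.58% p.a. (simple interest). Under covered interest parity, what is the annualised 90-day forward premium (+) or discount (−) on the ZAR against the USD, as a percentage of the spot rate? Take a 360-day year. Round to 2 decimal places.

T = 90/360 years.
CIP forward (USD per ZAR) = 0.04388 × 1.023950/1.015400 = 0.044249484.
(F − S)/S ÷ T = (0.044249484 − 0.04388)/0.04388/(90/360) = 0.033681 → 3.37%.

+3.37%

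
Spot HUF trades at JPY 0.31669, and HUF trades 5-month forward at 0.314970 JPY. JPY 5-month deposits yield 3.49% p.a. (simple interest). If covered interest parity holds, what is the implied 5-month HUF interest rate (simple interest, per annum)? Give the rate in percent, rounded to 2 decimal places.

T = 5/12 years.
F/S = 0.31497/0.31669 = 0.9945688 = (growth of JPY) / (growth of HUF).
JPY growth factor: 1 + 0.0349×5/12 = 1.0145417.
So the HUF growth factor = 1.020082.
(1.020082 − 1)/T = 0.048197, i.e. 4.82%.

4.82%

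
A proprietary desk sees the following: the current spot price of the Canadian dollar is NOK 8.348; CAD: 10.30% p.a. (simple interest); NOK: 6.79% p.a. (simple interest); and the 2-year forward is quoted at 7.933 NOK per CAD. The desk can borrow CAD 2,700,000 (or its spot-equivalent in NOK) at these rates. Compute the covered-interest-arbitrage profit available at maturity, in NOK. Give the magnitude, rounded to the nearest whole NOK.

NOK 230,957

T = 2 years.
Keep in CAD, deliver into the forward: 2,700,000·1.206000·7.933 = NOK 25,831,434.60.
Swap to NOK now, deposit: 2,700,000·8.348·1.135800 = NOK 25,600,477.68.
The quoted forward overvalues CAD, so borrow NOK, buy CAD at spot, deposit the CAD at 10.30%, and sell the proceeds forward at 7.933.
Profit = 25,831,434.60 − 25,600,477.68 = NOK 230,957.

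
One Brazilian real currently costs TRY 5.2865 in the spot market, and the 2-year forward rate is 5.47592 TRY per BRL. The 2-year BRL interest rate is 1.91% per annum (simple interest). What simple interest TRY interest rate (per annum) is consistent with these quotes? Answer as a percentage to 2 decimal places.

3.77%

T = 2 years.
By CIP, F/S equals the TRY-to-BRL growth ratio: 5.47592/5.2865 = 1.0358309.
BRL growth factor: 1 + 0.0191×2 = 1.038200.
Hence g_TRY = 1.0753996.
r = (1.0753996 − 1)/2 = 0.037700 → 3.77%.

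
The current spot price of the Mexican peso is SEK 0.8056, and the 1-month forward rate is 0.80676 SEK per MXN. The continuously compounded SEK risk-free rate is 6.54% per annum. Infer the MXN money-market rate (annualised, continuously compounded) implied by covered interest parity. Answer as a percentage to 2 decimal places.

4.81%

T = 1/12 years.
CIP gives F = S · g_SEK/g_MXN, so g_SEK/g_MXN = 0.80676/0.8056 = 1.0014399.
SEK growth factor: e^(0.0654×1/12) = 1.0054649.
So the MXN growth factor = 1.0040192.
Take logs: ln 1.0040192 / (1/12) = 0.048134, so 4.81%.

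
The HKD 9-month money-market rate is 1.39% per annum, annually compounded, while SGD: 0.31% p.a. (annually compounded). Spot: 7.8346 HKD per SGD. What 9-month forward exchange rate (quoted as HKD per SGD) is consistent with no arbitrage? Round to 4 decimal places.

7.8978

T = 9/12 years.
HKD accumulates by (1 + 0.0139)^(9/12) = 1.010407.
SGD accumulates by (1 + 0.0031)^(9/12) = 1.0023241.
Forward (HKD per SGD) = 7.8346 × 1.010407 / 1.0023241 = 7.897779.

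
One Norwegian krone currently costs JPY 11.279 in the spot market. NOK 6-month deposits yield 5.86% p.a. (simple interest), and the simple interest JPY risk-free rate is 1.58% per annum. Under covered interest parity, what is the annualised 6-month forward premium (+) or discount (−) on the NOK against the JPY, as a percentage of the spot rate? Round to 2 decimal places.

T = 6/12 years.
F = S · g_JPY/g_NOK = 11.279 × 1.007900/1.029300 = 11.044500.
(F − S)/S ÷ T = (11.044500 − 11.279)/11.279/(6/12) = -0.041582 → -4.16%.

-4.16%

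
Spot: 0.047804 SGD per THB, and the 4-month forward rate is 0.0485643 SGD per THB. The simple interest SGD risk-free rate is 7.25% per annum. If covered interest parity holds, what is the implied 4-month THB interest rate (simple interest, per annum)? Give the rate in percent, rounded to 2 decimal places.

T = 4/12 years.
By CIP, F/S equals the SGD-to-THB growth ratio: 0.0485643/0.047804 = 1.0159045.
The SGD side grows by 1 + 0.0725×4/12 = 1.0241667.
So the THB growth factor = 1.0081329.
r = (1.0081329 − 1)/(4/12) = 0.024399 → 2.44%.

2.44%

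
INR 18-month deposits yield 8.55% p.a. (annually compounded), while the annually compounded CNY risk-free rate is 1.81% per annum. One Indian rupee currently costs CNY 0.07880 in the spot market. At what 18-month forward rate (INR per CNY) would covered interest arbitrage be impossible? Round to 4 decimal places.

T = 18/12 years.
CNY growth factor: (1 + 0.0181)^(18/12) = 1.02727249.
Growth of 1 INR over T: (1 + 0.0855)^(18/12) = 1.13095348.
CIP: F = S · (grow CNY)/(grow INR) = 0.0788 × 1.02727249/1.13095348 = 0.071575952 CNY per INR.
Quoted the other way: 1/0.071575952 = 13.9712 INR per CNY.

13.9712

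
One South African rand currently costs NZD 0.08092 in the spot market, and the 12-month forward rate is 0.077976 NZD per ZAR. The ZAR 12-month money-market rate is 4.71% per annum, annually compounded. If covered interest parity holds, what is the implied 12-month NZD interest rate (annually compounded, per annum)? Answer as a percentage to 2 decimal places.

0.90%

T = 1 year.
F/S = 0.077976/0.08092 = 0.9636184 = (growth of NZD) / (growth of ZAR).
ZAR growth factor: (1 + 0.0471)^1 = 1.047100.
That pins the NZD growth at 1.0090048.
r = 1.0090048^(1/1) − 1 = 0.009005 → 0.90%.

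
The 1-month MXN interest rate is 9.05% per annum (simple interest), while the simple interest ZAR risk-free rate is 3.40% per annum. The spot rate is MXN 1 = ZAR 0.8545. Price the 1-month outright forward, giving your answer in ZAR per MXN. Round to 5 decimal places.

T = 1/12 years.
Growth of 1 ZAR over T: 1 + 0.0340×1/12 = 1.0028333.
MXN growth factor: 1 + 0.0905×1/12 = 1.0075417.
So F = 0.8545 × 1.0028333 / 1.0075417 = 0.8505068 (ZAR/MXN).

0.85051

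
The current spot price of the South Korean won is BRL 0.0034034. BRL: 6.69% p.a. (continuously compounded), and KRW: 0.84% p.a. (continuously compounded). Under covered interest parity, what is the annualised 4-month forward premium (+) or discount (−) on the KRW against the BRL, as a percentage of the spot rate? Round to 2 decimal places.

+5.91%

T = 4/12 years.
CIP forward (BRL per KRW) = 0.0034034 × 1.0225505/1.0028039 = 0.0034704177.
Annualised premium = (F − S)/S × (1/T) = (0.0034704177 − 0.0034034)/0.0034034 ÷ (4/12) = 5.91%.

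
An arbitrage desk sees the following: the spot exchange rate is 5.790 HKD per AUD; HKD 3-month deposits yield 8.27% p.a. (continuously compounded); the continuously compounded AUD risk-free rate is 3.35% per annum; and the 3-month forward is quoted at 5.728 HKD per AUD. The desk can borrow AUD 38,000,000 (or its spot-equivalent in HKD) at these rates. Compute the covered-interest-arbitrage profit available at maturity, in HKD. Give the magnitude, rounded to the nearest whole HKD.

HKD 5,121,673

T = 3/12 years.
Invest the AUD and cover forward: 38,000,000 × 1.00841016842 × 5.728 = HKD 219,494,590.90.
Convert at spot and invest in HKD: 38,000,000 × 5.790 × 1.0208902084 = HKD 224,616,263.65.
The quoted forward undervalues AUD, so borrow AUD, convert to HKD at spot, deposit the HKD at 8.27%, and buy AUD forward at 5.728 to cover the loan.
Arbitrage profit = |219,494,590.90 − 224,616,263.65| = HKD 5,121,673.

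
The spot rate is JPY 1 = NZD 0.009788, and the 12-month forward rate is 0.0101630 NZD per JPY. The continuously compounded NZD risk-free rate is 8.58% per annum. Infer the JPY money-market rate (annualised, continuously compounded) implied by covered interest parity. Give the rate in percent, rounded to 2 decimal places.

4.82%

T = 1 year.
F/S = 0.010163/0.009788 = 1.0383122 = (growth of NZD) / (growth of JPY).
The NZD side grows by e^(0.0858×1) = 1.0895884.
Hence g_JPY = 1.0493842.
Take logs: ln 1.0493842 / 1 = 0.048204, so 4.82%.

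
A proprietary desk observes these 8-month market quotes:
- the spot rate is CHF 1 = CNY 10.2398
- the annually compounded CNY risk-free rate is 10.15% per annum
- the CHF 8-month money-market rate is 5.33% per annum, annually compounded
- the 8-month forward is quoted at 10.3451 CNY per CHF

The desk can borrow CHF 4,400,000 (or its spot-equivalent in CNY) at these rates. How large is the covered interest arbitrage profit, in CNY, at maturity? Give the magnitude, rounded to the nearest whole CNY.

T = 8/12 years.
Invest the CHF and cover forward: 4,400,000 × 1.0352249319 × 10.3451 = CNY 47,121,823.95.
Convert at spot and invest in CNY: 4,400,000 × 10.2398 × 1.066570746 = CNY 48,054,472.95.
The quoted forward undervalues CHF, so borrow CHF, convert to CNY at spot, deposit the CNY at 10.15%, and buy CHF forward at 10.3451 to cover the loan.
The gap between the two covered legs is CNY 932,649.

CNY 932,649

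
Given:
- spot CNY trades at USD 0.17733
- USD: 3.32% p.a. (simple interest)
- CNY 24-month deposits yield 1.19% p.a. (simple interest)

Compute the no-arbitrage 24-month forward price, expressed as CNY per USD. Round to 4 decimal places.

5.4139

T = 2 years.
Growth of 1 USD over T: 1 + 0.0332×2 = 1.066400.
CNY growth factor: 1 + 0.0119×2 = 1.023800.
Forward (USD per CNY) = 0.17733 × 1.066400 / 1.023800 = 0.1847086.
Invert for CNY per USD: 1 / 0.1847086 = 5.4139.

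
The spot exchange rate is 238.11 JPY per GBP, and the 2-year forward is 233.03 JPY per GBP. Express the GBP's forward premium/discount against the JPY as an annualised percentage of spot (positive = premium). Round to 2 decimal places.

T = 2 years.
Period premium: (233.03 − 238.11)/238.11 = -0.0213347.
Annualise by dividing by T: -0.0213347 / 2 = -0.010667 → -1.07%.

-1.07%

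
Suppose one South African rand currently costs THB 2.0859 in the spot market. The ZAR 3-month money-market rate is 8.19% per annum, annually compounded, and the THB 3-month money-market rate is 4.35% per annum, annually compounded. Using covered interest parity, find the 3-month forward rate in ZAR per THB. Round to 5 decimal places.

0.48376

T = 3/12 years.
THB growth factor: (1 + 0.0435)^(3/12) = 1.010702.
Growth of 1 ZAR over T: (1 + 0.0819)^(3/12) = 1.0198746.
Forward (THB per ZAR) = 2.0859 × 1.010702 / 1.0198746 = 2.067140.
Quoted the other way: 1/2.067140 = 0.48376 ZAR per THB.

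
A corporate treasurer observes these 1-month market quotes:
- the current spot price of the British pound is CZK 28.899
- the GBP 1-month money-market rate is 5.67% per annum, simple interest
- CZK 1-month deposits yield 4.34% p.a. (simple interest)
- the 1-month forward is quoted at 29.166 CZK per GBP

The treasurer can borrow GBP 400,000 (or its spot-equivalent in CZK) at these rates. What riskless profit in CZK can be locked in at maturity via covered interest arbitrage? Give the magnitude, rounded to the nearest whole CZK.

CZK 120,117

T = 1/12 years.
Invest the GBP and cover forward: 400,000 × 1.004725 × 29.166 = CZK 11,721,523.74.
Convert at spot and invest in CZK: 400,000 × 28.899 × 1.0036166667 = CZK 11,601,407.22.
The quoted forward overvalues GBP, so borrow CZK, buy GBP at spot, deposit the GBP at 5.67%, and sell the proceeds forward at 29.166.
Profit = 11,721,523.74 − 11,601,407.22 = CZK 120,117.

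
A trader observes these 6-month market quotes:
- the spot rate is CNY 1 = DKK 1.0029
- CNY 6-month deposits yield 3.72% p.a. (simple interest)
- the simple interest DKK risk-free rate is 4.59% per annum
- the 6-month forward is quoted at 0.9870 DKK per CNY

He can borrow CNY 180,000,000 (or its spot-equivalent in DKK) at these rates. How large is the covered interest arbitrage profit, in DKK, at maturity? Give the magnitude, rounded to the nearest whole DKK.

T = 6/12 years.
Keep in CNY, deliver into the forward: 180,000,000·1.018600·0.9870 = DKK 180,964,476.00.
Swap to DKK now, deposit: 180,000,000·1.0029·1.022950 = DKK 184,664,979.90.
The quoted forward undervalues CNY, so borrow CNY, convert to DKK at spot, deposit the DKK at 4.59%, and buy CNY forward at 0.9870 to cover the loan.
Profit = 184,664,979.90 − 180,964,476.00 = DKK 3,700,504.

DKK 3,700,504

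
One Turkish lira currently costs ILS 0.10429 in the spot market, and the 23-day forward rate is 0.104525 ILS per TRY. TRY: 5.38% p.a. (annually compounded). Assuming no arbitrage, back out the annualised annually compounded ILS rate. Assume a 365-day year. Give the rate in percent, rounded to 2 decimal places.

9.21%

T = 23/365 years.
F/S = 0.104525/0.10429 = 1.0022533 = (growth of ILS) / (growth of TRY).
TRY growth factor: (1 + 0.0538)^(23/365) = 1.0033075.
So the ILS growth factor = 1.0055683.
r = 1.0055683^(365/23) − 1 = 0.092121 → 9.21%.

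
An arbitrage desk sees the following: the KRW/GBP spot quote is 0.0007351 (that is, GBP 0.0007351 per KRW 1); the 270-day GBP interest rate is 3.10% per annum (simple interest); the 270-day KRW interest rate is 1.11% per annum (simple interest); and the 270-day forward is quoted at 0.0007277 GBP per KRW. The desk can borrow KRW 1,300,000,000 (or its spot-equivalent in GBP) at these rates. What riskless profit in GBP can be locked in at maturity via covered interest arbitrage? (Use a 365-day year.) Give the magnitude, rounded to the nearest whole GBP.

GBP 23,766

T = 270/365 years.
Route A — deposit KRW, sell forward: 1,300,000,000 × 1.00821096 × 0.0007277 = GBP 953,777.65.
Route B — convert at spot, deposit GBP: 1,300,000,000 × 0.0007351 × 1.02293151 = GBP 977,544.04.
The quoted forward undervalues KRW, so borrow KRW, convert to GBP at spot, deposit the GBP at 3.10%, and buy KRW forward at 0.0007277 to cover the loan.
The gap between the two covered legs is GBP 23,766.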